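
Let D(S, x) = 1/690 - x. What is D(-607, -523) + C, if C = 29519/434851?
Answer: 156945483331/300047190 ≈ 523.07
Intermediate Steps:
D(S, x) = 1/690 - x
C = 29519/434851 (C = 29519*(1/434851) = 29519/434851 ≈ 0.067883)
D(-607, -523) + C = (1/690 - 1*(-523)) + 29519/434851 = (1/690 + 523) + 29519/434851 = 360871/690 + 29519/434851 = 156945483331/300047190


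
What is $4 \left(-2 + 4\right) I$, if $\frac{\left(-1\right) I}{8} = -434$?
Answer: $27776$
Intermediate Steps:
$I = 3472$ ($I = \left(-8\right) \left(-434\right) = 3472$)
$4 \left(-2 + 4\right) I = 4 \left(-2 + 4\right) 3472 = 4 \cdot 2 \cdot 3472 = 8 \cdot 3472 = 27776$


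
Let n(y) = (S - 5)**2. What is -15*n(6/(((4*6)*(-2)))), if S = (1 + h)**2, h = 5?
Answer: -14415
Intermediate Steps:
S = 36 (S = (1 + 5)**2 = 6**2 = 36)
n(y) = 961 (n(y) = (36 - 5)**2 = 31**2 = 961)
-15*n(6/(((4*6)*(-2)))) = -15*961 = -14415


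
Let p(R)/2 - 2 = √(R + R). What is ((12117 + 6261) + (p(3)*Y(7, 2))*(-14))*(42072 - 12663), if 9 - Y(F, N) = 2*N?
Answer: 532244082 - 4117260*√6 ≈ 5.2216e+8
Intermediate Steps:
Y(F, N) = 9 - 2*N
p(R) = 4 + 2*√2*√R (p(R) = 4 + 2*√(R + R) = 4 + 2*√(2*R) = 4 + 2*(√2*√R) = 4 + 2*√2*√R)
((12117 + 6261) + (p(3)*Y(7, 2))*(-14))*(42072 - 12663) = ((12117 + 6261) + ((4 + 2*√2*√3)*(9 - 2*2))*(-14))*(42072 - 12663) = (18378 + ((4 + 2*√6)*(9 - 4))*(-14))*29409 = (18378 + ((4 + 2*√6)*5)*(-14))*29409 = (18378 + (20 + 10*√6)*(-14))*29409 = (18378 + (-280 - 140*√6))*29409 = (18098 - 140*√6)*29409 = 532244082 - 4117260*√6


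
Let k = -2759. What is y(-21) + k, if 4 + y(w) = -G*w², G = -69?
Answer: 27666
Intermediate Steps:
y(w) = -4 + 69*w² (y(w) = -4 - (-69)*w² = -4 + 69*w²)
y(-21) + k = (-4 + 69*(-21)²) - 2759 = (-4 + 69*441) - 2759 = (-4 + 30429) - 2759 = 30425 - 2759 = 27666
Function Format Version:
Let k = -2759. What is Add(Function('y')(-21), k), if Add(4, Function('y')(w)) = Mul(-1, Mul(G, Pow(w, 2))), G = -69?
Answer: 27666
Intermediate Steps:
Function('y')(w) = Add(-4, Mul(69, Pow(w, 2))) (Function('y')(w) = Add(-4, Mul(-1, Mul(-69, Pow(w, 2)))) = Add(-4, Mul(69, Pow(w, 2))))
Add(Function('y')(-21), k) = Add(Add(-4, Mul(69, Pow(-21, 2))), -2759) = Add(Add(-4, Mul(69, 441)), -2759) = Add(Add(-4, 30429), -2759) = Add(30425, -2759) = 27666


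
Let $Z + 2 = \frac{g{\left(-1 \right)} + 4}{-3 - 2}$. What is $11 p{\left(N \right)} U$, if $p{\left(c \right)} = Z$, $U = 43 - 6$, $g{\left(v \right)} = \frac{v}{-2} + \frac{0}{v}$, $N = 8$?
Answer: $- \frac{11803}{10} \approx -1180.3$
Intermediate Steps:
$g{\left(v \right)} = - \frac{v}{2}$ ($g{\left(v \right)} = v \left(- \frac{1}{2}\right) + 0 = - \frac{v}{2} + 0 = - \frac{v}{2}$)
$U = 37$
$Z = - \frac{29}{10}$ ($Z = -2 + \frac{\left(- \frac{1}{2}\right) \left(-1\right) + 4}{-3 - 2} = -2 + \frac{\frac{1}{2} + 4}{-5} = -2 + \frac{9}{2} \left(- \frac{1}{5}\right) = -2 - \frac{9}{10} = - \frac{29}{10} \approx -2.9$)
$p{\left(c \right)} = - \frac{29}{10}$
$11 p{\left(N \right)} U = 11 \left(- \frac{29}{10}\right) 37 = \left(- \frac{319}{10}\right) 37 = - \frac{11803}{10}$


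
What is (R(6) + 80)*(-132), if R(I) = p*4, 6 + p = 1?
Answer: -7920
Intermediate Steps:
p = -5 (p = -6 + 1 = -5)
R(I) = -20 (R(I) = -5*4 = -20)
(R(6) + 80)*(-132) = (-20 + 80)*(-132) = 60*(-132) = -7920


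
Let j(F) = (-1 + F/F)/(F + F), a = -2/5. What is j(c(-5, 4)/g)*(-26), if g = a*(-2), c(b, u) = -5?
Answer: 0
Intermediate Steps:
a = -⅖ (a = -2*⅕ = -⅖ ≈ -0.40000)
g = ⅘ (g = -⅖*(-2) = ⅘ ≈ 0.80000)
j(F) = 0 (j(F) = (-1 + 1)/((2*F)) = 0*(1/(2*F)) = 0)
j(c(-5, 4)/g)*(-26) = 0*(-26) = 0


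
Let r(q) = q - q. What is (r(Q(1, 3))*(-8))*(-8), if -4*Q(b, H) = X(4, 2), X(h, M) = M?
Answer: 0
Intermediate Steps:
Q(b, H) = -½ (Q(b, H) = -¼*2 = -½)
r(q) = 0
(r(Q(1, 3))*(-8))*(-8) = (0*(-8))*(-8) = 0*(-8) = 0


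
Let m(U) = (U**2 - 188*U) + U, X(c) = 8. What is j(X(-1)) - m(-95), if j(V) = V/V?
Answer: -26789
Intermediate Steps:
j(V) = 1
m(U) = U**2 - 187*U
j(X(-1)) - m(-95) = 1 - (-95)*(-187 - 95) = 1 - (-95)*(-282) = 1 - 1*26790 = 1 - 26790 = -26789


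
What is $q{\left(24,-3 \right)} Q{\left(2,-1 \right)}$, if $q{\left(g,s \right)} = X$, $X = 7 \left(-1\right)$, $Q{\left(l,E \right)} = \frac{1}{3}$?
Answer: $- \frac{7}{3} \approx -2.3333$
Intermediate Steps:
$Q{\left(l,E \right)} = \frac{1}{3}$
$X = -7$
$q{\left(g,s \right)} = -7$
$q{\left(24,-3 \right)} Q{\left(2,-1 \right)} = \left(-7\right) \frac{1}{3} = - \frac{7}{3}$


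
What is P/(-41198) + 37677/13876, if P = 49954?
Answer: 429527671/285831724 ≈ 1.5027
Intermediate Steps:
P/(-41198) + 37677/13876 = 49954/(-41198) + 37677/13876 = 49954*(-1/41198) + 37677*(1/13876) = -24977/20599 + 37677/13876 = 429527671/285831724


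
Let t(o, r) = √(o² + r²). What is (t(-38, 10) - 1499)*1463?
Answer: -2193037 + 2926*√386 ≈ -2.1356e+6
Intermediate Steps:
(t(-38, 10) - 1499)*1463 = (√((-38)² + 10²) - 1499)*1463 = (√(1444 + 100) - 1499)*1463 = (√1544 - 1499)*1463 = (2*√386 - 1499)*1463 = (-1499 + 2*√386)*1463 = -2193037 + 2926*√386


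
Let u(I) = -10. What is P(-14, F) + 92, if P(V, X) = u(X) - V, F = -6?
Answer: 96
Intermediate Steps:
P(V, X) = -10 - V
P(-14, F) + 92 = (-10 - 1*(-14)) + 92 = (-10 + 14) + 92 = 4 + 92 = 96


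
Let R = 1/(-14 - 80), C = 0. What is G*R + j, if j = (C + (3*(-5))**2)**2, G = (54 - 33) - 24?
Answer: 4758753/94 ≈ 50625.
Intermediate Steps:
G = -3 (G = 21 - 24 = -3)
R = -1/94 (R = 1/(-94) = -1/94 ≈ -0.010638)
j = 50625 (j = (0 + (3*(-5))**2)**2 = (0 + (-15)**2)**2 = (0 + 225)**2 = 225**2 = 50625)
G*R + j = -3*(-1/94) + 50625 = 3/94 + 50625 = 4758753/94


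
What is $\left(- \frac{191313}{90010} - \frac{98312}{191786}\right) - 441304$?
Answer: $- \frac{3809062752233789}{8631328930} \approx -4.4131 \cdot 10^{5}$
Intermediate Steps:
$\left(- \frac{191313}{90010} - \frac{98312}{191786}\right) - 441304 = \left(\left(-191313\right) \frac{1}{90010} - \frac{49156}{95893}\right) - 441304 = \left(- \frac{191313}{90010} - \frac{49156}{95893}\right) - 441304 = - \frac{22770109069}{8631328930} - 441304 = - \frac{3809062752233789}{8631328930}$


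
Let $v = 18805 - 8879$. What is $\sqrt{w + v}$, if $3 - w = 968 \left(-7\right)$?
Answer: $\sqrt{16705} \approx 129.25$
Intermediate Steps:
$w = 6779$ ($w = 3 - 968 \left(-7\right) = 3 - -6776 = 3 + 6776 = 6779$)
$v = 9926$ ($v = 18805 - 8879 = 9926$)
$\sqrt{w + v} = \sqrt{6779 + 9926} = \sqrt{16705}$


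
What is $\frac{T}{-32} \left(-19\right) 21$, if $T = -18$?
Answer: $- \frac{3591}{16} \approx -224.44$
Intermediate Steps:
$\frac{T}{-32} \left(-19\right) 21 = - \frac{18}{-32} \left(-19\right) 21 = \left(-18\right) \left(- \frac{1}{32}\right) \left(-19\right) 21 = \frac{9}{16} \left(-19\right) 21 = \left(- \frac{171}{16}\right) 21 = - \frac{3591}{16}$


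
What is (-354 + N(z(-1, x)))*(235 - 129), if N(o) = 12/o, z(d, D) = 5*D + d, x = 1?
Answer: -37206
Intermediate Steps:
z(d, D) = d + 5*D
(-354 + N(z(-1, x)))*(235 - 129) = (-354 + 12/(-1 + 5*1))*(235 - 129) = (-354 + 12/(-1 + 5))*106 = (-354 + 12/4)*106 = (-354 + 12*(¼))*106 = (-354 + 3)*106 = -351*106 = -37206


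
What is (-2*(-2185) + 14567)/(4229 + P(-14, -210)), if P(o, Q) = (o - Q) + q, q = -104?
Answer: 653/149 ≈ 4.3826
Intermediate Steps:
P(o, Q) = -104 + o - Q (P(o, Q) = (o - Q) - 104 = -104 + o - Q)
(-2*(-2185) + 14567)/(4229 + P(-14, -210)) = (-2*(-2185) + 14567)/(4229 + (-104 - 14 - 1*(-210))) = (4370 + 14567)/(4229 + (-104 - 14 + 210)) = 18937/(4229 + 92) = 18937/4321 = 18937*(1/4321) = 653/149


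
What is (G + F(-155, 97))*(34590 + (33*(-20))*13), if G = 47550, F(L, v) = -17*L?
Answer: 1305311850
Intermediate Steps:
(G + F(-155, 97))*(34590 + (33*(-20))*13) = (47550 - 17*(-155))*(34590 + (33*(-20))*13) = (47550 + 2635)*(34590 - 660*13) = 50185*(34590 - 8580) = 50185*26010 = 1305311850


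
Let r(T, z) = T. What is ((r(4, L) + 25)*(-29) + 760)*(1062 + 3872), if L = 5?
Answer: -399654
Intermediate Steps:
((r(4, L) + 25)*(-29) + 760)*(1062 + 3872) = ((4 + 25)*(-29) + 760)*(1062 + 3872) = (29*(-29) + 760)*4934 = (-841 + 760)*4934 = -81*4934 = -399654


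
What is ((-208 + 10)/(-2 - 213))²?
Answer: 39204/46225 ≈ 0.84811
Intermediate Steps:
((-208 + 10)/(-2 - 213))² = (-198/(-215))² = (-198*(-1/215))² = (198/215)² = 39204/46225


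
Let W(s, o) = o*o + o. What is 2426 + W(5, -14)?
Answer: 2608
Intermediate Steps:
W(s, o) = o + o² (W(s, o) = o² + o = o + o²)
2426 + W(5, -14) = 2426 - 14*(1 - 14) = 2426 - 14*(-13) = 2426 + 182 = 2608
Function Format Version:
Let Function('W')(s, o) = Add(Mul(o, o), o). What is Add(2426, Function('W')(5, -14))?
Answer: 2608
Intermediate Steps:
Function('W')(s, o) = Add(o, Pow(o, 2)) (Function('W')(s, o) = Add(Pow(o, 2), o) = Add(o, Pow(o, 2)))
Add(2426, Function('W')(5, -14)) = Add(2426, Mul(-14, Add(1, -14))) = Add(2426, Mul(-14, -13)) = Add(2426, 182) = 2608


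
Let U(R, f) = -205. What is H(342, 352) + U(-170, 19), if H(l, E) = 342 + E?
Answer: 489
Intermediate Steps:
H(342, 352) + U(-170, 19) = (342 + 352) - 205 = 694 - 205 = 489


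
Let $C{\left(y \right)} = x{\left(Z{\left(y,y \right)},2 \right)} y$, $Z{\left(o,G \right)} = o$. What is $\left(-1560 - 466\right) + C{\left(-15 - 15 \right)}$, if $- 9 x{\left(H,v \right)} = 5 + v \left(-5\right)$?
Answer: $- \frac{6128}{3} \approx -2042.7$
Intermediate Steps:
$x{\left(H,v \right)} = - \frac{5}{9} + \frac{5 v}{9}$ ($x{\left(H,v \right)} = - \frac{5 + v \left(-5\right)}{9} = - \frac{5 - 5 v}{9} = - \frac{5}{9} + \frac{5 v}{9}$)
$C{\left(y \right)} = \frac{5 y}{9}$ ($C{\left(y \right)} = \left(- \frac{5}{9} + \frac{5}{9} \cdot 2\right) y = \left(- \frac{5}{9} + \frac{10}{9}\right) y = \frac{5 y}{9}$)
$\left(-1560 - 466\right) + C{\left(-15 - 15 \right)} = \left(-1560 - 466\right) + \frac{5 \left(-15 - 15\right)}{9} = -2026 + \frac{5}{9} \left(-30\right) = -2026 - \frac{50}{3} = - \frac{6128}{3}$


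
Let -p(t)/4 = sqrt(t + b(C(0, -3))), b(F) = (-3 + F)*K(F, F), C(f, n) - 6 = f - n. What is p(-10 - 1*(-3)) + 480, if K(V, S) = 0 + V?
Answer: 480 - 4*sqrt(47) ≈ 452.58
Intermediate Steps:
C(f, n) = 6 + f - n (C(f, n) = 6 + (f - n) = 6 + f - n)
K(V, S) = V
b(F) = F*(-3 + F) (b(F) = (-3 + F)*F = F*(-3 + F))
p(t) = -4*sqrt(54 + t) (p(t) = -4*sqrt(t + (6 + 0 - 1*(-3))*(-3 + (6 + 0 - 1*(-3)))) = -4*sqrt(t + (6 + 0 + 3)*(-3 + (6 + 0 + 3))) = -4*sqrt(t + 9*(-3 + 9)) = -4*sqrt(t + 9*6) = -4*sqrt(t + 54) = -4*sqrt(54 + t))
p(-10 - 1*(-3)) + 480 = -4*sqrt(54 + (-10 - 1*(-3))) + 480 = -4*sqrt(54 + (-10 + 3)) + 480 = -4*sqrt(54 - 7) + 480 = -4*sqrt(47) + 480 = 480 - 4*sqrt(47)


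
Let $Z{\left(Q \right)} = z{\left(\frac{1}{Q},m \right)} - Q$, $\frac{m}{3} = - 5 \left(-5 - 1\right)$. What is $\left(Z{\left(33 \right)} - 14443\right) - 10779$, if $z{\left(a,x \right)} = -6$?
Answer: $-25261$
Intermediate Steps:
$m = 90$ ($m = 3 \left(- 5 \left(-5 - 1\right)\right) = 3 \left(\left(-5\right) \left(-6\right)\right) = 3 \cdot 30 = 90$)
$Z{\left(Q \right)} = -6 - Q$
$\left(Z{\left(33 \right)} - 14443\right) - 10779 = \left(\left(-6 - 33\right) - 14443\right) - 10779 = \left(-39 - 14443\right) - 10779 = -14482 - 10779 = -25261$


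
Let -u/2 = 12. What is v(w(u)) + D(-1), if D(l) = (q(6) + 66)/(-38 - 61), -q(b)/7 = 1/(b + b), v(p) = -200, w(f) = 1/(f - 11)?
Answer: -238385/1188 ≈ -200.66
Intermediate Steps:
u = -24 (u = -2*12 = -24)
w(f) = 1/(-11 + f)
q(b) = -7/(2*b) (q(b) = -7/(b + b) = -7*1/(2*b) = -7/(2*b))
D(l) = -785/1188 (D(l) = (-7/2/6 + 66)/(-38 - 61) = (-7/2*⅙ + 66)/(-99) = (-7/12 + 66)*(-1/99) = (785/12)*(-1/99) = -785/1188)
v(w(u)) + D(-1) = -200 - 785/1188 = -238385/1188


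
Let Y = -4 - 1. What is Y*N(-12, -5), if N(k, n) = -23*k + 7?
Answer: -1415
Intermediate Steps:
Y = -5
N(k, n) = 7 - 23*k
Y*N(-12, -5) = -5*(7 - 23*(-12)) = -5*(7 + 276) = -5*283 = -1415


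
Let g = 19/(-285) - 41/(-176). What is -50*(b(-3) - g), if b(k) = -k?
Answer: -37405/264 ≈ -141.69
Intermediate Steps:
g = 439/2640 (g = 19*(-1/285) - 41*(-1/176) = -1/15 + 41/176 = 439/2640 ≈ 0.16629)
-50*(b(-3) - g) = -50*(-1*(-3) - 1*439/2640) = -50*(3 - 439/2640) = -50*7481/2640 = -37405/264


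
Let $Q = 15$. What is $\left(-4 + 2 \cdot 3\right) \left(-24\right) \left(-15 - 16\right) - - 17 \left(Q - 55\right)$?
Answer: $808$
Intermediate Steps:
$\left(-4 + 2 \cdot 3\right) \left(-24\right) \left(-15 - 16\right) - - 17 \left(Q - 55\right) = \left(-4 + 2 \cdot 3\right) \left(-24\right) \left(-15 - 16\right) - - 17 \left(15 - 55\right) = \left(-4 + 6\right) \left(-24\right) \left(-31\right) - - 17 \left(15 - 55\right) = 2 \left(-24\right) \left(-31\right) - \left(-17\right) \left(-40\right) = \left(-48\right) \left(-31\right) - 680 = 1488 - 680 = 808$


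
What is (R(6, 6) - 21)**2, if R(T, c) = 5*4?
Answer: 1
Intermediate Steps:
R(T, c) = 20
(R(6, 6) - 21)**2 = (20 - 21)**2 = (-1)**2 = 1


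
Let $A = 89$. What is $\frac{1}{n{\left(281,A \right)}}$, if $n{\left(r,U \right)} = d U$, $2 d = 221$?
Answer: $\frac{2}{19669} \approx 0.00010168$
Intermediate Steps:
$d = \frac{221}{2}$ ($d = \frac{1}{2} \cdot 221 = \frac{221}{2} \approx 110.5$)
$n{\left(r,U \right)} = \frac{221 U}{2}$
$\frac{1}{n{\left(281,A \right)}} = \frac{1}{\frac{221}{2} \cdot 89} = \frac{1}{\frac{19669}{2}} = \frac{2}{19669}$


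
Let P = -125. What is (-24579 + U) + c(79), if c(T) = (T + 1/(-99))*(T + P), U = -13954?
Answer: -4174487/99 ≈ -42167.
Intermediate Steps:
c(T) = (-125 + T)*(-1/99 + T) (c(T) = (T + 1/(-99))*(T - 125) = (T - 1/99)*(-125 + T) = (-1/99 + T)*(-125 + T) = (-125 + T)*(-1/99 + T))
(-24579 + U) + c(79) = (-24579 - 13954) + (125/99 + 79² - 12376/99*79) = -38533 + (125/99 + 6241 - 977704/99) = -38533 - 359720/99 = -4174487/99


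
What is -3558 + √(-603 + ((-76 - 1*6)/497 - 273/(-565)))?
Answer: -3558 + 4*I*√2970145809470/280805 ≈ -3558.0 + 24.55*I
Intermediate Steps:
-3558 + √(-603 + ((-76 - 1*6)/497 - 273/(-565))) = -3558 + √(-603 + ((-76 - 6)*(1/497) - 273*(-1/565))) = -3558 + √(-603 + (-82*1/497 + 273/565)) = -3558 + √(-603 + (-82/497 + 273/565)) = -3558 + √(-603 + 89351/280805) = -3558 + √(-169236064/280805) = -3558 + 4*I*√2970145809470/280805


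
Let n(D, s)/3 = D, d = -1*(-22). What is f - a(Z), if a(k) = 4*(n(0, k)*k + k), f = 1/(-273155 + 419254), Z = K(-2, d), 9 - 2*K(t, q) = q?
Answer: 3798575/146099 ≈ 26.000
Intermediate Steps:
d = 22
n(D, s) = 3*D
K(t, q) = 9/2 - q/2
Z = -13/2 (Z = 9/2 - 1/2*22 = 9/2 - 11 = -13/2 ≈ -6.5000)
f = 1/146099 ≈ 6.8447e-6
a(k) = 4*k (a(k) = 4*((3*0)*k + k) = 4*(0*k + k) = 4*(0 + k) = 4*k)
f - a(Z) = 1/146099 - 4*(-13)/2 = 1/146099 - 1*(-26) = 1/146099 + 26 = 3798575/146099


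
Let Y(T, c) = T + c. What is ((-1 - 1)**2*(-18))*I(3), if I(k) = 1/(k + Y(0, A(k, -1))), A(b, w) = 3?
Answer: -12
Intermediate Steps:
I(k) = 1/(3 + k) (I(k) = 1/(k + (0 + 3)) = 1/(k + 3) = 1/(3 + k))
((-1 - 1)**2*(-18))*I(3) = ((-1 - 1)**2*(-18))/(3 + 3) = ((-2)**2*(-18))/6 = (4*(-18))*(1/6) = -72*1/6 = -12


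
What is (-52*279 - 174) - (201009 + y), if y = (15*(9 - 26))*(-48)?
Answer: -227931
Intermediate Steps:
y = 12240 (y = (15*(-17))*(-48) = -255*(-48) = 12240)
(-52*279 - 174) - (201009 + y) = (-52*279 - 174) - (201009 + 12240) = (-14508 - 174) - 1*213249 = -14682 - 213249 = -227931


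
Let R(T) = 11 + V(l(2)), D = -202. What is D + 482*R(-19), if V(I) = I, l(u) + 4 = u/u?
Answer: 3654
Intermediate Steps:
l(u) = -3 (l(u) = -4 + u/u = -4 + 1 = -3)
R(T) = 8 (R(T) = 11 - 3 = 8)
D + 482*R(-19) = -202 + 482*8 = -202 + 3856 = 3654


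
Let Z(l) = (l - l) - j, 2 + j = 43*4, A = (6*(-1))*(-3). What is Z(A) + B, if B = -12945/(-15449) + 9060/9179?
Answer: -23848292975/141806371 ≈ -168.18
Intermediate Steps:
B = 258790095/141806371 (B = -12945*(-1/15449) + 9060*(1/9179) = 12945/15449 + 9060/9179 = 258790095/141806371 ≈ 1.8250)
A = 18 (A = -6*(-3) = 18)
j = 170 (j = -2 + 43*4 = -2 + 172 = 170)
Z(l) = -170 (Z(l) = (l - l) - 1*170 = 0 - 170 = -170)
Z(A) + B = -170 + 258790095/141806371 = -23848292975/141806371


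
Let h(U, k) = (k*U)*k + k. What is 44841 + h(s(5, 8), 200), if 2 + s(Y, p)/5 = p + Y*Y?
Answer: 6245041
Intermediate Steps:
s(Y, p) = -10 + 5*p + 5*Y² (s(Y, p) = -10 + 5*(p + Y*Y) = -10 + 5*(p + Y²) = -10 + (5*p + 5*Y²) = -10 + 5*p + 5*Y²)
h(U, k) = k + U*k² (h(U, k) = (U*k)*k + k = U*k² + k = k + U*k²)
44841 + h(s(5, 8), 200) = 44841 + 200*(1 + (-10 + 5*8 + 5*5²)*200) = 44841 + 200*(1 + (-10 + 40 + 5*25)*200) = 44841 + 200*(1 + (-10 + 40 + 125)*200) = 44841 + 200*(1 + 155*200) = 44841 + 200*(1 + 31000) = 44841 + 200*31001 = 44841 + 6200200 = 6245041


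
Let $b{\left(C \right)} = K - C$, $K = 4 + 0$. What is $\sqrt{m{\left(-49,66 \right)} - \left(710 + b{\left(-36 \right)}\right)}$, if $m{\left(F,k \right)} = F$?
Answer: $i \sqrt{799} \approx 28.267 i$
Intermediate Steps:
$K = 4$
$b{\left(C \right)} = 4 - C$
$\sqrt{m{\left(-49,66 \right)} - \left(710 + b{\left(-36 \right)}\right)} = \sqrt{-49 - \left(714 + 36\right)} = \sqrt{-49 - 750} = \sqrt{-799} = i \sqrt{799}$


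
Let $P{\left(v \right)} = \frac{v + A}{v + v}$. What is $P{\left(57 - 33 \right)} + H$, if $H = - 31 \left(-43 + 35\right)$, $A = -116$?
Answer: $\frac{2953}{12} \approx 246.08$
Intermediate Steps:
$H = 248$ ($H = \left(-31\right) \left(-8\right) = 248$)
$P{\left(v \right)} = \frac{-116 + v}{2 v}$ ($P{\left(v \right)} = \frac{v - 116}{v + v} = \frac{-116 + v}{2 v}$)
$P{\left(57 - 33 \right)} + H = \frac{-116 + \left(57 - 33\right)}{2 \left(57 - 33\right)} + 248 = \frac{-116 + 24}{2 \cdot 24} + 248 = \frac{1}{2} \cdot \frac{1}{24} \left(-92\right) + 248 = - \frac{23}{12} + 248 = \frac{2953}{12}$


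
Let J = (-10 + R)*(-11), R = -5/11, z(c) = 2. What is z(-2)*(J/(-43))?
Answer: -230/43 ≈ -5.3488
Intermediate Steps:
R = -5/11 (R = -5*1/11 = -5/11 ≈ -0.45455)
J = 115 (J = (-10 - 5/11)*(-11) = -115/11*(-11) = 115)
z(-2)*(J/(-43)) = 2*(115/(-43)) = 2*(115*(-1/43)) = 2*(-115/43) = -230/43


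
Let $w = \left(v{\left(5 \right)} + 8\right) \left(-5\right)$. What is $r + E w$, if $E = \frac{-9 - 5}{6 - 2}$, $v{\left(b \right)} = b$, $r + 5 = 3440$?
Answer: $\frac{7325}{2} \approx 3662.5$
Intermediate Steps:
$r = 3435$ ($r = -5 + 3440 = 3435$)
$E = - \frac{7}{2}$ ($E = - \frac{14}{4} = \left(-14\right) \frac{1}{4} = - \frac{7}{2} \approx -3.5$)
$w = -65$ ($w = \left(5 + 8\right) \left(-5\right) = 13 \left(-5\right) = -65$)
$r + E w = 3435 - - \frac{455}{2} = 3435 + \frac{455}{2} = \frac{7325}{2}$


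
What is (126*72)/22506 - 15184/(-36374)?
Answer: 4305872/5247649 ≈ 0.82053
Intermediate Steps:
(126*72)/22506 - 15184/(-36374) = 9072*(1/22506) - 15184*(-1/36374) = 1512/3751 + 584/1399 = 4305872/5247649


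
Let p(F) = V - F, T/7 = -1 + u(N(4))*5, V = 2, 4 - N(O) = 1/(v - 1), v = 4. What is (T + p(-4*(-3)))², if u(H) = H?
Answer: 111556/9 ≈ 12395.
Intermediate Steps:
N(O) = 11/3 (N(O) = 4 - 1/(4 - 1) = 4 - 1/3 = 4 - 1*⅓ = 4 - ⅓ = 11/3)
T = 364/3 (T = 7*(-1 + (11/3)*5) = 7*(-1 + 55/3) = 7*(52/3) = 364/3 ≈ 121.33)
p(F) = 2 - F
(T + p(-4*(-3)))² = (364/3 + (2 - (-4)*(-3)))² = (364/3 + (2 - 1*12))² = (364/3 + (2 - 12))² = (364/3 - 10)² = (334/3)² = 111556/9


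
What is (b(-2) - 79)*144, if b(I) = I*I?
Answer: -10800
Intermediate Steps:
b(I) = I²
(b(-2) - 79)*144 = ((-2)² - 79)*144 = (4 - 79)*144 = -75*144 = -10800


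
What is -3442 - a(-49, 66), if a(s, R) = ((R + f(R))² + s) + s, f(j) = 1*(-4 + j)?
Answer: -19728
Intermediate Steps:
f(j) = -4 + j
a(s, R) = (-4 + 2*R)² + 2*s (a(s, R) = ((R + (-4 + R))² + s) + s = ((-4 + 2*R)² + s) + s = (s + (-4 + 2*R)²) + s = (-4 + 2*R)² + 2*s)
-3442 - a(-49, 66) = -3442 - (2*(-49) + 4*(-2 + 66)²) = -3442 - (-98 + 4*64²) = -3442 - (-98 + 4*4096) = -3442 - (-98 + 16384) = -3442 - 1*16286 = -3442 - 16286 = -19728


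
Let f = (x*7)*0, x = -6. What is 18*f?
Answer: 0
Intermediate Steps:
f = 0 (f = -6*7*0 = -42*0 = 0)
18*f = 18*0 = 0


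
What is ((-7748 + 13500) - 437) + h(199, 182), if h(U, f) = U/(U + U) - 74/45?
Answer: 478247/90 ≈ 5313.9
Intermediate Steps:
h(U, f) = -103/90 (h(U, f) = U/((2*U)) - 74*1/45 = U*(1/(2*U)) - 74/45 = 1/2 - 74/45 = -103/90)
((-7748 + 13500) - 437) + h(199, 182) = ((-7748 + 13500) - 437) - 103/90 = (5752 - 437) - 103/90 = 5315 - 103/90 = 478247/90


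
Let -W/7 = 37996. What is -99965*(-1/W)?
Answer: -99965/265972 ≈ -0.37585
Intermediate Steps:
W = -265972 (W = -7*37996 = -265972)
-99965*(-1/W) = -99965/((-1*(-265972))) = -99965/265972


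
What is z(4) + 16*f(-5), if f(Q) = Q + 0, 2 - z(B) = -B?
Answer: -74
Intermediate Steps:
z(B) = 2 + B (z(B) = 2 - (-1)*B = 2 + B)
f(Q) = Q
z(4) + 16*f(-5) = (2 + 4) + 16*(-5) = 6 - 80 = -74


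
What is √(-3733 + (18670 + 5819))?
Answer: 2*√5189 ≈ 144.07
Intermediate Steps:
√(-3733 + (18670 + 5819)) = √(-3733 + 24489) = √20756 = 2*√5189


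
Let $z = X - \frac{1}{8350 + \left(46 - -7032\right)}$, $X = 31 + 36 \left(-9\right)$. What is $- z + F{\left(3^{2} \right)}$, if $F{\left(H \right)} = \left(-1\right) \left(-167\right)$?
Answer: $\frac{7096881}{15428} \approx 460.0$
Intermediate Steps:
$F{\left(H \right)} = 167$
$X = -293$ ($X = 31 - 324 = -293$)
$z = - \frac{4520405}{15428}$ ($z = -293 - \frac{1}{8350 + \left(46 - -7032\right)} = -293 - \frac{1}{8350 + \left(46 + 7032\right)} = -293 - \frac{1}{8350 + 7078} = -293 - \frac{1}{15428} = - \frac{4520405}{15428} \approx -293.0$)
$- z + F{\left(3^{2} \right)} = \left(-1\right) \left(- \frac{4520405}{15428}\right) + 167 = \frac{4520405}{15428} + 167 = \frac{7096881}{15428}$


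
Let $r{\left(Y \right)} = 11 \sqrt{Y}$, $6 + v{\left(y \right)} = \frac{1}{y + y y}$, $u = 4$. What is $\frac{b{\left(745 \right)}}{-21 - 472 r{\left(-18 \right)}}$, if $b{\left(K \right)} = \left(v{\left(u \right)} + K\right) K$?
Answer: $- \frac{5138861}{215655108} + \frac{952891654 i \sqrt{2}}{53913777} \approx -0.023829 + 24.995 i$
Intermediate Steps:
$v{\left(y \right)} = -6 + \frac{1}{y + y^{2}}$ ($v{\left(y \right)} = -6 + \frac{1}{y + y y} = -6 + \frac{1}{y + y^{2}}$)
$b{\left(K \right)} = K \left(- \frac{119}{20} + K\right)$ ($b{\left(K \right)} = \left(\frac{1 - 24 - 6 \cdot 4^{2}}{4 \left(1 + 4\right)} + K\right) K = \left(\frac{1 - 24 - 96}{4 \cdot 5} + K\right) K = \left(\frac{1}{4} \cdot \frac{1}{5} \left(1 - 24 - 96\right) + K\right) K = \left(\frac{1}{4} \cdot \frac{1}{5} \left(-119\right) + K\right) K = \left(- \frac{119}{20} + K\right) K = K \left(- \frac{119}{20} + K\right)$)
$\frac{b{\left(745 \right)}}{-21 - 472 r{\left(-18 \right)}} = \frac{\frac{1}{20} \cdot 745 \left(-119 + 20 \cdot 745\right)}{-21 - 472 \cdot 11 \sqrt{-18}} = \frac{\frac{1}{20} \cdot 745 \left(-119 + 14900\right)}{-21 - 472 \cdot 11 \cdot 3 i \sqrt{2}} = \frac{\frac{1}{20} \cdot 745 \cdot 14781}{-21 - 472 \cdot 33 i \sqrt{2}} = \frac{2202369}{4 \left(-21 - 15576 i \sqrt{2}\right)}$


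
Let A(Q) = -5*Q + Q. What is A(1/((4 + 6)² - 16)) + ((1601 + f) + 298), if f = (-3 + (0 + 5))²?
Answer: 39962/21 ≈ 1903.0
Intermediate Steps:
f = 4 (f = (-3 + 5)² = 2² = 4)
A(Q) = -4*Q
A(1/((4 + 6)² - 16)) + ((1601 + f) + 298) = -4/((4 + 6)² - 16) + ((1601 + 4) + 298) = -4/(10² - 16) + (1605 + 298) = -4/(100 - 16) + 1903 = -4/84 + 1903 = -4*1/84 + 1903 = -1/21 + 1903 = 39962/21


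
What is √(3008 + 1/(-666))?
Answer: √148246198/222 ≈ 54.845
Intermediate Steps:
√(3008 + 1/(-666)) = √(3008 - 1/666) = √(2003327/666) = √148246198/222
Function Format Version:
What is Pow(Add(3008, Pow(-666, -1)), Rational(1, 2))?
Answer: Mul(Rational(1, 222), Pow(148246198, Rational(1, 2))) ≈ 54.845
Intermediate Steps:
Pow(Add(3008, Pow(-666, -1)), Rational(1, 2)) = Pow(Add(3008, Rational(-1, 666)), Rational(1, 2)) = Pow(Rational(2003327, 666), Rational(1, 2)) = Mul(Rational(1, 222), Pow(148246198, Rational(1, 2)))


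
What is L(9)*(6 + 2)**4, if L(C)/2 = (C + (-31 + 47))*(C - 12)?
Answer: -614400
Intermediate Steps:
L(C) = 2*(-12 + C)*(16 + C) (L(C) = 2*((C + (-31 + 47))*(C - 12)) = 2*((C + 16)*(-12 + C)) = 2*((16 + C)*(-12 + C)) = 2*((-12 + C)*(16 + C)) = 2*(-12 + C)*(16 + C))
L(9)*(6 + 2)**4 = (-384 + 2*9**2 + 8*9)*(6 + 2)**4 = (-384 + 2*81 + 72)*8**4 = (-384 + 162 + 72)*4096 = -150*4096 = -614400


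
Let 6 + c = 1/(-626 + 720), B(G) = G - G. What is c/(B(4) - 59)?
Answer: 563/5546 ≈ 0.10151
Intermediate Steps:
B(G) = 0
c = -563/94 (c = -6 + 1/(-626 + 720) = -6 + 1/94 = -563/94 ≈ -5.9894)
c/(B(4) - 59) = -563/(94*(0 - 59)) = -563/94/(-59) = -563/94*(-1/59) = 563/5546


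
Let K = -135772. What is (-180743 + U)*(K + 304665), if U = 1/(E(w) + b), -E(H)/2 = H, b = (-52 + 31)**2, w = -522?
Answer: -45331447667122/1485 ≈ -3.0526e+10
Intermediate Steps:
b = 441 (b = (-21)**2 = 441)
E(H) = -2*H
U = 1/1485 (U = 1/(-2*(-522) + 441) = 1/(1044 + 441) = 1/1485 ≈ 0.00067340)
(-180743 + U)*(K + 304665) = (-180743 + 1/1485)*(-135772 + 304665) = -268403354/1485*168893 = -45331447667122/1485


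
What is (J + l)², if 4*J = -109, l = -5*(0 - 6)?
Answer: 121/16 ≈ 7.5625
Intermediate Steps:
l = 30 (l = -5*(-6) = 30)
J = -109/4 (J = (¼)*(-109) = -109/4 ≈ -27.250)
(J + l)² = (-109/4 + 30)² = (11/4)² = 121/16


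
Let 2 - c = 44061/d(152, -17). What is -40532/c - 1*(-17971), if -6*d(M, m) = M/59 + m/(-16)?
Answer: 747475670289/41594729 ≈ 17970.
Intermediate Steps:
d(M, m) = -M/354 + m/96 (d(M, m) = -(M/59 + m/(-16))/6 = -(M*(1/59) + m*(-1/16))/6 = -(M/59 - m/16)/6 = -(-m/16 + M/59)/6 = -M/354 + m/96)
c = 83189458/1145 (c = 2 - 44061/(-1/354*152 + (1/96)*(-17)) = 2 - 44061/(-76/177 - 17/96) = 2 - 44061/(-1145/1888) = 2 - 44061*(-1888)/1145 = 2 - 1*(-83187168/1145) = 2 + 83187168/1145 = 83189458/1145 ≈ 72655.)
-40532/c - 1*(-17971) = -40532/83189458/1145 - 1*(-17971) = -40532*1145/83189458 + 17971 = -23204570/41594729 + 17971 = 747475670289/41594729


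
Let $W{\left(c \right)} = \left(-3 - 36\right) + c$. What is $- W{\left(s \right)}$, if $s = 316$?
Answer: $-277$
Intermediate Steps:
$W{\left(c \right)} = -39 + c$ ($W{\left(c \right)} = \left(-3 - 36\right) + c = -39 + c$)
$- W{\left(s \right)} = - (-39 + 316) = \left(-1\right) 277 = -277$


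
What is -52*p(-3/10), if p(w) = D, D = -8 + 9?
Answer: -52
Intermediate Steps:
D = 1
p(w) = 1
-52*p(-3/10) = -52*1 = -52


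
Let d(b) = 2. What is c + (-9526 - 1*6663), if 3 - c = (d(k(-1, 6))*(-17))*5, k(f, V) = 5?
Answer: -16016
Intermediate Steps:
c = 173 (c = 3 - 2*(-17)*5 = 3 - (-34)*5 = 3 - 1*(-170) = 3 + 170 = 173)
c + (-9526 - 1*6663) = 173 + (-9526 - 1*6663) = 173 + (-9526 - 6663) = 173 - 16189 = -16016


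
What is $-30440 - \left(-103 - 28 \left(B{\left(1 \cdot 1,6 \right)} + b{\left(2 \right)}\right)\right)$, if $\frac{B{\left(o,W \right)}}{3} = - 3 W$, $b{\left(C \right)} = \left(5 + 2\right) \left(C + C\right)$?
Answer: $-31065$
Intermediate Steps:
$b{\left(C \right)} = 14 C$ ($b{\left(C \right)} = 7 \cdot 2 C = 14 C$)
$B{\left(o,W \right)} = - 9 W$ ($B{\left(o,W \right)} = 3 \left(- 3 W\right) = - 9 W$)
$-30440 - \left(-103 - 28 \left(B{\left(1 \cdot 1,6 \right)} + b{\left(2 \right)}\right)\right) = -30440 - \left(-103 - 28 \left(\left(-9\right) 6 + 14 \cdot 2\right)\right) = -30440 - \left(-103 - 28 \left(-54 + 28\right)\right) = -30440 - \left(-103 - -728\right) = -30440 - \left(-103 + 728\right) = -30440 - 625 = -31065$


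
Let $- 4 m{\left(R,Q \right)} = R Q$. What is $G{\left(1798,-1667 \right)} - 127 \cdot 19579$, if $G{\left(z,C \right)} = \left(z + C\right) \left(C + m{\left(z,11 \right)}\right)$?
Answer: $- \frac{6705279}{2} \approx -3.3526 \cdot 10^{6}$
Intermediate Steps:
$m{\left(R,Q \right)} = - \frac{Q R}{4}$ ($m{\left(R,Q \right)} = - \frac{R Q}{4} = - \frac{Q R}{4}$)
$G{\left(z,C \right)} = \left(C + z\right) \left(C - \frac{11 z}{4}\right)$ ($G{\left(z,C \right)} = \left(z + C\right) \left(C - \frac{11 z}{4}\right) = \left(C + z\right) \left(C - \frac{11 z}{4}\right)$)
$G{\left(1798,-1667 \right)} - 127 \cdot 19579 = \left(\left(-1667\right)^{2} - \frac{11 \cdot 1798^{2}}{4} - \left(- \frac{11669}{4}\right) 1798\right) - 127 \cdot 19579 = \left(2778889 - 8890211 + \frac{10490431}{2}\right) - 2486533 = - \frac{1732213}{2} - 2486533 = - \frac{6705279}{2}$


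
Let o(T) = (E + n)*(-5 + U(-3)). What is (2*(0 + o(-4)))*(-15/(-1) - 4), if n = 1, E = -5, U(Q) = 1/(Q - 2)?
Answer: 2288/5 ≈ 457.60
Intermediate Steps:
U(Q) = 1/(-2 + Q)
o(T) = 104/5 (o(T) = (-5 + 1)*(-5 + 1/(-2 - 3)) = -4*(-5 + 1/(-5)) = -4*(-5 - ⅕) = -4*(-26/5) = 104/5)
(2*(0 + o(-4)))*(-15/(-1) - 4) = (2*(0 + 104/5))*(-15/(-1) - 4) = (2*(104/5))*(-15*(-1) - 4) = 208*(15 - 4)/5 = (208/5)*11 = 2288/5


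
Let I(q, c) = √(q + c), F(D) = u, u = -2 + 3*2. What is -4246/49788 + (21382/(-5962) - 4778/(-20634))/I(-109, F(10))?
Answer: -2123/24894 + 14739634*I*√105/461324655 ≈ -0.085282 + 0.3274*I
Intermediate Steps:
u = 4 (u = -2 + 6 = 4)
F(D) = 4
I(q, c) = √(c + q)
-4246/49788 + (21382/(-5962) - 4778/(-20634))/I(-109, F(10)) = -4246/49788 + (21382/(-5962) - 4778/(-20634))/(√(4 - 109)) = -4246*1/49788 + (21382*(-1/5962) - 4778*(-1/20634))/(√(-105)) = -2123/24894 + (-10691/2981 + 2389/10317)/((I*√105)) = -2123/24894 - (-14739634)*I*√105/461324655 = -2123/24894 + 14739634*I*√105/461324655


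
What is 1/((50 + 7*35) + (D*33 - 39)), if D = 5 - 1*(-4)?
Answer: 1/553 ≈ 0.0018083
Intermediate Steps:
D = 9 (D = 5 + 4 = 9)
1/((50 + 7*35) + (D*33 - 39)) = 1/((50 + 7*35) + (9*33 - 39)) = 1/((50 + 245) + (297 - 39)) = 1/(295 + 258) = 1/553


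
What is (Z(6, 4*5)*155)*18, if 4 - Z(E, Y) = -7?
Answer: 30690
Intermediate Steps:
Z(E, Y) = 11 (Z(E, Y) = 4 - 1*(-7) = 4 + 7 = 11)
(Z(6, 4*5)*155)*18 = (11*155)*18 = 1705*18 = 30690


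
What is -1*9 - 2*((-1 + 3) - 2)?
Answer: -9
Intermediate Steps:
-1*9 - 2*((-1 + 3) - 2) = -9 - 2*(2 - 2) = -9 - 2*0 = -9 + 0 = -9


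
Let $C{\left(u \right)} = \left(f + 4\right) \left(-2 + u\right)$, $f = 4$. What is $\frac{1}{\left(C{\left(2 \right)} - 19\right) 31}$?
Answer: $- \frac{1}{589} \approx -0.0016978$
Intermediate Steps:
$C{\left(u \right)} = -16 + 8 u$ ($C{\left(u \right)} = \left(4 + 4\right) \left(-2 + u\right) = 8 \left(-2 + u\right) = -16 + 8 u$)
$\frac{1}{\left(C{\left(2 \right)} - 19\right) 31} = \frac{1}{\left(\left(-16 + 8 \cdot 2\right) - 19\right) 31} = \frac{1}{\left(\left(-16 + 16\right) - 19\right) 31} = \frac{1}{\left(0 - 19\right) 31} = \frac{1}{\left(-19\right) 31} = \frac{1}{-589} = - \frac{1}{589}$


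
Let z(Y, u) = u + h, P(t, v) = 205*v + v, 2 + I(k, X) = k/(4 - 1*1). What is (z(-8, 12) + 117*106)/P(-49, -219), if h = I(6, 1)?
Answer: -2069/7519 ≈ -0.27517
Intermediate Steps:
I(k, X) = -2 + k/3 (I(k, X) = -2 + k/(4 - 1*1) = -2 + k/(4 - 1) = -2 + k/3)
P(t, v) = 206*v
h = 0 (h = -2 + (⅓)*6 = -2 + 2 = 0)
z(Y, u) = u (z(Y, u) = u + 0 = u)
(z(-8, 12) + 117*106)/P(-49, -219) = (12 + 117*106)/((206*(-219))) = (12 + 12402)/(-45114) = 12414*(-1/45114) = -2069/7519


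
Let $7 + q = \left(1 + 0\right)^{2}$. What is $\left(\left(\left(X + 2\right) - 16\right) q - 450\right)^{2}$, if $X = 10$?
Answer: $181476$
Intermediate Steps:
$q = -6$ ($q = -7 + \left(1 + 0\right)^{2} = -7 + 1^{2} = -7 + 1 = -6$)
$\left(\left(\left(X + 2\right) - 16\right) q - 450\right)^{2} = \left(\left(\left(10 + 2\right) - 16\right) \left(-6\right) - 450\right)^{2} = \left(\left(12 - 16\right) \left(-6\right) - 450\right)^{2} = \left(\left(-4\right) \left(-6\right) - 450\right)^{2} = \left(24 - 450\right)^{2} = \left(-426\right)^{2} = 181476$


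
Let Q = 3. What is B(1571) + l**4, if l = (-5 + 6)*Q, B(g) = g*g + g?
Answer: 2469693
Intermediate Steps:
B(g) = g + g**2 (B(g) = g**2 + g = g + g**2)
l = 3 (l = (-5 + 6)*3 = 1*3 = 3)
B(1571) + l**4 = 1571*(1 + 1571) + 3**4 = 1571*1572 + 81 = 2469612 + 81 = 2469693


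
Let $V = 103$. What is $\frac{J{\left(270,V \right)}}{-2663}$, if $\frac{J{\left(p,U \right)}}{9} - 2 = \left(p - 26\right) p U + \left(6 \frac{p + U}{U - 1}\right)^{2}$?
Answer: $- \frac{17650707003}{769607} \approx -22935.0$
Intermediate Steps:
$J{\left(p,U \right)} = 18 + \frac{324 \left(U + p\right)^{2}}{\left(-1 + U\right)^{2}} + 9 U p \left(-26 + p\right)$ ($J{\left(p,U \right)} = 18 + 9 \left(\left(p - 26\right) p U + \left(6 \frac{p + U}{U - 1}\right)^{2}\right) = 18 + 9 \left(\left(p - 26\right) p U + \left(6 \frac{U + p}{-1 + U}\right)^{2}\right) = 18 + 9 \left(\left(-26 + p\right) p U + \left(6 \frac{U + p}{-1 + U}\right)^{2}\right) = 18 + 9 \left(p \left(-26 + p\right) U + \left(\frac{6 \left(U + p\right)}{-1 + U}\right)^{2}\right) = 18 + 9 \left(U p \left(-26 + p\right) + \frac{36 \left(U + p\right)^{2}}{\left(-1 + U\right)^{2}}\right) = 18 + 9 \left(\frac{36 \left(U + p\right)^{2}}{\left(-1 + U\right)^{2}} + U p \left(-26 + p\right)\right) = 18 + \left(\frac{324 \left(U + p\right)^{2}}{\left(-1 + U\right)^{2}} + 9 U p \left(-26 + p\right)\right) = 18 + \frac{324 \left(U + p\right)^{2}}{\left(-1 + U\right)^{2}} + 9 U p \left(-26 + p\right)$)
$\frac{J{\left(270,V \right)}}{-2663} = \frac{18 - 24102 \cdot 270 + 9 \cdot 103 \cdot 270^{2} + \frac{324 \left(103 + 270\right)^{2}}{\left(-1 + 103\right)^{2}}}{-2663} = \left(18 - 6507540 + 9 \cdot 103 \cdot 72900 + \frac{324 \cdot 373^{2}}{10404}\right) \left(- \frac{1}{2663}\right) = \left(18 - 6507540 + 67578300 + 324 \cdot \frac{1}{10404} \cdot 139129\right) \left(- \frac{1}{2663}\right) = \left(18 - 6507540 + 67578300 + \frac{1252161}{289}\right) \left(- \frac{1}{2663}\right) = \frac{17650707003}{289} \left(- \frac{1}{2663}\right) = - \frac{17650707003}{769607}$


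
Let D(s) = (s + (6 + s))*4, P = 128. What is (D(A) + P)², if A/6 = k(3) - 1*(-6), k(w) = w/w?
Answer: 238144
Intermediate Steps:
k(w) = 1
A = 42 (A = 6*(1 - 1*(-6)) = 6*(1 + 6) = 6*7 = 42)
D(s) = 24 + 8*s (D(s) = (6 + 2*s)*4 = 24 + 8*s)
(D(A) + P)² = ((24 + 8*42) + 128)² = ((24 + 336) + 128)² = (360 + 128)² = 488² = 238144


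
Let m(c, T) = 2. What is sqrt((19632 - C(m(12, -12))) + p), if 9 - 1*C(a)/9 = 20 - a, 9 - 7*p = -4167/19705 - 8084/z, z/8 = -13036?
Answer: sqrt(1300837505524530909230)/256874380 ≈ 140.41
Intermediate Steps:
z = -104288 (z = 8*(-13036) = -104288)
p = 4692557059/3596241320 (p = 9/7 - (-4167/19705 - 8084/(-104288))/7 = 9/7 - (-4167*1/19705 - 8084*(-1/104288))/7 = 9/7 - (-4167/19705 + 2021/26072)/7 = 9/7 - 1/7*(-68818219/513748760) = 9/7 + 68818219/3596241320 = 4692557059/3596241320 ≈ 1.3048)
C(a) = -99 + 9*a (C(a) = 81 - 9*(20 - a) = 81 + (-180 + 9*a) = -99 + 9*a)
sqrt((19632 - C(m(12, -12))) + p) = sqrt((19632 - (-99 + 9*2)) + 4692557059/3596241320) = sqrt((19632 - (-99 + 18)) + 4692557059/3596241320) = sqrt((19632 - 1*(-81)) + 4692557059/3596241320) = sqrt((19632 + 81) + 4692557059/3596241320) = sqrt(19713 + 4692557059/3596241320) = sqrt(70897397698219/3596241320) = sqrt(1300837505524530909230)/256874380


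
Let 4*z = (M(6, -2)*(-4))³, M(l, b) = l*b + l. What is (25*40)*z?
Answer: 3456000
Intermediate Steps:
M(l, b) = l + b*l (M(l, b) = b*l + l = l + b*l)
z = 3456 (z = ((6*(1 - 2))*(-4))³/4 = ((6*(-1))*(-4))³/4 = (-6*(-4))³/4 = (¼)*24³ = (¼)*13824 = 3456)
(25*40)*z = (25*40)*3456 = 1000*3456 = 3456000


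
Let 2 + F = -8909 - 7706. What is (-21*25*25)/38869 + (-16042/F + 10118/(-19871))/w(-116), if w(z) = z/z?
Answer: 1521389611469/12834404143683 ≈ 0.11854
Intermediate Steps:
w(z) = 1
F = -16617 (F = -2 + (-8909 - 7706) = -2 - 16615 = -16617)
(-21*25*25)/38869 + (-16042/F + 10118/(-19871))/w(-116) = (-21*25*25)/38869 + (-16042/(-16617) + 10118/(-19871))/1 = -525*25*(1/38869) + (-16042*(-1/16617) + 10118*(-1/19871))*1 = -13125*1/38869 + (16042/16617 - 10118/19871)*1 = -13125/38869 + (150639776/330196407)*1 = -13125/38869 + 150639776/330196407 = 1521389611469/12834404143683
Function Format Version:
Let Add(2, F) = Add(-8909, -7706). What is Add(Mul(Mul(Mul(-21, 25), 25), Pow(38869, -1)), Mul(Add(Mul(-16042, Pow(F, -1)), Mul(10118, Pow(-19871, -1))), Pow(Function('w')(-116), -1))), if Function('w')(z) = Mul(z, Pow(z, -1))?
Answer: Rational(1521389611469, 12834404143683) ≈ 0.11854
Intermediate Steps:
Function('w')(z) = 1
F = -16617 (F = Add(-2, Add(-8909, -7706)) = Add(-2, -16615) = -16617)
Add(Mul(Mul(Mul(-21, 25), 25), Pow(38869, -1)), Mul(Add(Mul(-16042, Pow(F, -1)), Mul(10118, Pow(-19871, -1))), Pow(Function('w')(-116), -1))) = Add(Mul(Mul(Mul(-21, 25), 25), Pow(38869, -1)), Mul(Add(Mul(-16042, Pow(-16617, -1)), Mul(10118, Pow(-19871, -1))), Pow(1, -1))) = Add(Mul(Mul(-525, 25), Rational(1, 38869)), Mul(Add(Mul(-16042, Rational(-1, 16617)), Mul(10118, Rational(-1, 19871))), 1)) = Add(Mul(-13125, Rational(1, 38869)), Mul(Add(Rational(16042, 16617), Rational(-10118, 19871)), 1)) = Add(Rational(-13125, 38869), Mul(Rational(150639776, 330196407), 1)) = Add(Rational(-13125, 38869), Rational(150639776, 330196407)) = Rational(1521389611469, 12834404143683)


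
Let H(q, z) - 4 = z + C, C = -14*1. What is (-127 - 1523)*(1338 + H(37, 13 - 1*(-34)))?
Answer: -2268750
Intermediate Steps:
C = -14
H(q, z) = -10 + z (H(q, z) = 4 + (z - 14) = 4 + (-14 + z) = -10 + z)
(-127 - 1523)*(1338 + H(37, 13 - 1*(-34))) = (-127 - 1523)*(1338 + (-10 + (13 - 1*(-34)))) = -1650*(1338 + (-10 + (13 + 34))) = -1650*(1338 + (-10 + 47)) = -1650*(1338 + 37) = -1650*1375 = -2268750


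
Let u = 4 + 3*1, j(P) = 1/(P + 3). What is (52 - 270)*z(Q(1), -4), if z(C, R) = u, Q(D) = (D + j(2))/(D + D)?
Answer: -1526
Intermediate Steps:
j(P) = 1/(3 + P)
u = 7 (u = 4 + 3 = 7)
Q(D) = (⅕ + D)/(2*D) (Q(D) = (D + 1/(3 + 2))/(D + D) = (D + 1/5)/((2*D)) = (D + ⅕)*(1/(2*D)) = (⅕ + D)*(1/(2*D)) = (⅕ + D)/(2*D))
z(C, R) = 7
(52 - 270)*z(Q(1), -4) = (52 - 270)*7 = -218*7 = -1526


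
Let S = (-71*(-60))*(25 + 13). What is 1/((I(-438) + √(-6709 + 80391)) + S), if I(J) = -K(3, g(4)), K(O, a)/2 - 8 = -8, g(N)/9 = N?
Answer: 4260/689606861 - √73682/26205060718 ≈ 6.1671e-6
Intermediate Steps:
g(N) = 9*N
K(O, a) = 0 (K(O, a) = 16 + 2*(-8) = 16 - 16 = 0)
I(J) = 0 (I(J) = -1*0 = 0)
S = 161880 (S = 4260*38 = 161880)
1/((I(-438) + √(-6709 + 80391)) + S) = 1/((0 + √(-6709 + 80391)) + 161880) = 1/((0 + √73682) + 161880) = 1/(√73682 + 161880) = 1/(161880 + √73682)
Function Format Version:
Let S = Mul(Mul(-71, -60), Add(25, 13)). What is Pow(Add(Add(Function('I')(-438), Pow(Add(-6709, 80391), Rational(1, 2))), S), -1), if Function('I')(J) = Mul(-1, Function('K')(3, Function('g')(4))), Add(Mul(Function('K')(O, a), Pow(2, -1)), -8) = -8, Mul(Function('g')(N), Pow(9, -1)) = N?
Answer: Add(Rational(4260, 689606861), Mul(Rational(-1, 26205060718), Pow(73682, Rational(1, 2)))) ≈ 6.1671e-6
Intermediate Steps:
Function('g')(N) = Mul(9, N)
Function('K')(O, a) = 0 (Function('K')(O, a) = Add(16, Mul(2, -8)) = Add(16, -16) = 0)
Function('I')(J) = 0 (Function('I')(J) = Mul(-1, 0) = 0)
S = 161880 (S = Mul(4260, 38) = 161880)
Pow(Add(Add(Function('I')(-438), Pow(Add(-6709, 80391), Rational(1, 2))), S), -1) = Pow(Add(Add(0, Pow(Add(-6709, 80391), Rational(1, 2))), 161880), -1) = Pow(Add(Add(0, Pow(73682, Rational(1, 2))), 161880), -1) = Pow(Add(Pow(73682, Rational(1, 2)), 161880), -1) = Pow(Add(161880, Pow(73682, Rational(1, 2))), -1)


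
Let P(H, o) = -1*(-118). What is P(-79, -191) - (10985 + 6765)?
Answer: -17632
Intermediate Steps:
P(H, o) = 118
P(-79, -191) - (10985 + 6765) = 118 - (10985 + 6765) = 118 - 1*17750 = 118 - 17750 = -17632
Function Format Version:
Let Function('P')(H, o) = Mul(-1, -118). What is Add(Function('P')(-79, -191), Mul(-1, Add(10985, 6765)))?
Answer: -17632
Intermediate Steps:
Function('P')(H, o) = 118
Add(Function('P')(-79, -191), Mul(-1, Add(10985, 6765))) = Add(118, Mul(-1, Add(10985, 6765))) = Add(118, Mul(-1, 17750)) = Add(118, -17750) = -17632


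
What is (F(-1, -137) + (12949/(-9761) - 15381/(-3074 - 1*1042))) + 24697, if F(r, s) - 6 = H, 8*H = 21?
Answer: 661784563073/26784184 ≈ 24708.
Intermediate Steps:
H = 21/8 (H = (⅛)*21 = 21/8 ≈ 2.6250)
F(r, s) = 69/8 (F(r, s) = 6 + 21/8 = 69/8)
(F(-1, -137) + (12949/(-9761) - 15381/(-3074 - 1*1042))) + 24697 = (69/8 + (12949/(-9761) - 15381/(-3074 - 1*1042))) + 24697 = (69/8 + (12949*(-1/9761) - 15381/(-3074 - 1042))) + 24697 = (69/8 + (-12949/9761 - 15381/(-4116))) + 24697 = (69/8 + (-12949/9761 - 15381*(-1/4116))) + 24697 = (69/8 + (-12949/9761 + 5127/1372)) + 24697 = (69/8 + 32278619/13392092) + 24697 = 295570825/26784184 + 24697 = 661784563073/26784184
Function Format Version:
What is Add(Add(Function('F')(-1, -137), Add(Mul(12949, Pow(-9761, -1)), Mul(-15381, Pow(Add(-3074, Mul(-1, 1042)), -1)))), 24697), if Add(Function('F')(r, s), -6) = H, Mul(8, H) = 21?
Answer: Rational(661784563073, 26784184) ≈ 24708.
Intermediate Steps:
H = Rational(21, 8) (H = Mul(Rational(1, 8), 21) = Rational(21, 8) ≈ 2.6250)
Function('F')(r, s) = Rational(69, 8) (Function('F')(r, s) = Add(6, Rational(21, 8)) = Rational(69, 8))
Add(Add(Function('F')(-1, -137), Add(Mul(12949, Pow(-9761, -1)), Mul(-15381, Pow(Add(-3074, Mul(-1, 1042)), -1)))), 24697) = Add(Add(Rational(69, 8), Add(Mul(12949, Pow(-9761, -1)), Mul(-15381, Pow(Add(-3074, Mul(-1, 1042)), -1)))), 24697) = Add(Add(Rational(69, 8), Add(Mul(12949, Rational(-1, 9761)), Mul(-15381, Pow(Add(-3074, -1042), -1)))), 24697) = Add(Add(Rational(69, 8), Add(Rational(-12949, 9761), Mul(-15381, Pow(-4116, -1)))), 24697) = Add(Add(Rational(69, 8), Add(Rational(-12949, 9761), Mul(-15381, Rational(-1, 4116)))), 24697) = Add(Add(Rational(69, 8), Add(Rational(-12949, 9761), Rational(5127, 1372))), 24697) = Add(Add(Rational(69, 8), Rational(32278619, 13392092)), 24697) = Add(Rational(295570825, 26784184), 24697) = Rational(661784563073, 26784184)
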